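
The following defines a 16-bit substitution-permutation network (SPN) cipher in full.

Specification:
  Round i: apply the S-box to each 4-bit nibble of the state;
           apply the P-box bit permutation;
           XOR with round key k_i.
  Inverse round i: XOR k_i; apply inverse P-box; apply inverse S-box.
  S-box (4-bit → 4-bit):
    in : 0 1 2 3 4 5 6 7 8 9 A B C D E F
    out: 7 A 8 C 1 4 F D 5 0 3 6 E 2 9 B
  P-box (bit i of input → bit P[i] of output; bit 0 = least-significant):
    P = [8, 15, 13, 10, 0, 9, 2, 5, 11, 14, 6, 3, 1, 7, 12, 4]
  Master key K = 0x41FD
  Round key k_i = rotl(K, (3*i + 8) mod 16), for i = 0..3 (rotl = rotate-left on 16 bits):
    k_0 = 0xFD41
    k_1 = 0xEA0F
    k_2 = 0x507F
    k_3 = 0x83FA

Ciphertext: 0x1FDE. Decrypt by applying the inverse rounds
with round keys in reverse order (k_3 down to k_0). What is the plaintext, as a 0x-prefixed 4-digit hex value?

s_0 = ciphertext = 0x1FDE
s_1 = InvRound(s_0, k_3) = 0x5431
s_2 = InvRound(s_1, k_2) = 0x4352
s_3 = InvRound(s_2, k_1) = 0x2780
s_4 = InvRound(s_3, k_0) = 0xB0AD

0xB0AD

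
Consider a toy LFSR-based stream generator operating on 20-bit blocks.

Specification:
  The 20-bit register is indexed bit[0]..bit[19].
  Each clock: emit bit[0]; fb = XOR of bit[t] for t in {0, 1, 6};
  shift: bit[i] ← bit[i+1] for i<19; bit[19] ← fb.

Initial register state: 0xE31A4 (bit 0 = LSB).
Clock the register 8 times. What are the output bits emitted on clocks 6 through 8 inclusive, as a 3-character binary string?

101

reg_0 = 0xE31A4
clock 1: out=0, reg = 0x718D2
clock 2: out=0, reg = 0x38C69
clock 3: out=1, reg = 0x1C634
clock 4: out=0, reg = 0x0E31A
clock 5: out=0, reg = 0x8718D
clock 6: out=1, reg = 0xC38C6
clock 7: out=0, reg = 0x61C63
clock 8: out=1, reg = 0xB0E31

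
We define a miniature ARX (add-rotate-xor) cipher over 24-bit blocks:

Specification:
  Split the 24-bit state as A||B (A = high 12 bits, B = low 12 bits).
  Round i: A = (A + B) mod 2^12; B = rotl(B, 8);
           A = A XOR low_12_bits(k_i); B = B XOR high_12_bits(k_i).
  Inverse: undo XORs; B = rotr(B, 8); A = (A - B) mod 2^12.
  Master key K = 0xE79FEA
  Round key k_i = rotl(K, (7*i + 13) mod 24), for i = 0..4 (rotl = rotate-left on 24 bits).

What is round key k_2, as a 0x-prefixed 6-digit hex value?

0x3CFF57

K = 0xE79FEA
k_0 = rotl(K, (7*0+13) mod 24) = rotl(K, 13) = 0xFD5CF3
k_1 = rotl(K, (7*1+13) mod 24) = rotl(K, 20) = 0xAE79FE
k_2 = rotl(K, (7*2+13) mod 24) = rotl(K, 3) = 0x3CFF57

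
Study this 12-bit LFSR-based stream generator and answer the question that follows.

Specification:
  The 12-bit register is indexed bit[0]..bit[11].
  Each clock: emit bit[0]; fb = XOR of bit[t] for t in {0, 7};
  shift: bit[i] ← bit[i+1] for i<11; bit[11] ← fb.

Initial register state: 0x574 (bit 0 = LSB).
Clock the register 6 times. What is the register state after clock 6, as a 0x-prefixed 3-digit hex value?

0xF95

reg_0 = 0x574
clock 1: out=0, reg = 0x2BA
clock 2: out=0, reg = 0x95D
clock 3: out=1, reg = 0xCAE
clock 4: out=0, reg = 0xE57
clock 5: out=1, reg = 0xF2B
clock 6: out=1, reg = 0xF95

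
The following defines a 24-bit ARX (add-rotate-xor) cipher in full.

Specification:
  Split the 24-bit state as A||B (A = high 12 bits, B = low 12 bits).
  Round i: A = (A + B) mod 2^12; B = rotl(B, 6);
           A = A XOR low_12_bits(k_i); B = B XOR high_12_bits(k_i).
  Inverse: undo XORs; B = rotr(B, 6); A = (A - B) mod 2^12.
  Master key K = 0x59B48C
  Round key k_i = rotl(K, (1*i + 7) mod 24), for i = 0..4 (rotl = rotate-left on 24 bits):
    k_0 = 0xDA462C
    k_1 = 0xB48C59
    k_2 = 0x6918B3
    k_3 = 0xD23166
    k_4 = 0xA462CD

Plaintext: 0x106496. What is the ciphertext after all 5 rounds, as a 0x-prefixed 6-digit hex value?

0x144E38

s_0 = plaintext = 0x106496
s_1 = Round(s_0, k_0) = 0x3B0836
s_2 = Round(s_1, k_1) = 0x7BF6E8
s_3 = Round(s_2, k_2) = 0x614C8A
s_4 = Round(s_3, k_3) = 0x3F8F91
s_5 = Round(s_4, k_4) = 0x144E38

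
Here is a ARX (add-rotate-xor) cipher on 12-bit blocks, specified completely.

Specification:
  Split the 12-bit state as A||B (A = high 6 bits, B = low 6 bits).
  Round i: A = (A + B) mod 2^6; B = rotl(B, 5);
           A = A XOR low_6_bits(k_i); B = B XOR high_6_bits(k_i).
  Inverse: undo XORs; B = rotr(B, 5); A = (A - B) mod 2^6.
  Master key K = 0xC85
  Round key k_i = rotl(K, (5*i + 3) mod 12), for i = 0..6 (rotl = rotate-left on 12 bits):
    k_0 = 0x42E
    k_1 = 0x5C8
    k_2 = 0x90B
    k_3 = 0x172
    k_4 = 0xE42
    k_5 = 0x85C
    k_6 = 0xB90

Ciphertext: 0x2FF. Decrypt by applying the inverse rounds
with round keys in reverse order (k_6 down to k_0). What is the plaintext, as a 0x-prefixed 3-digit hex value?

s_0 = ciphertext = 0x2FF
s_1 = InvRound(s_0, k_6) = 0xE62
s_2 = InvRound(s_1, k_5) = 0x7C6
s_3 = InvRound(s_2, k_4) = 0x7BF
s_4 = InvRound(s_3, k_3) = 0xDF5
s_5 = InvRound(s_4, k_2) = 0x6A2
s_6 = InvRound(s_5, k_1) = 0x9EB
s_7 = InvRound(s_6, k_0) = 0x4B7

0x4B7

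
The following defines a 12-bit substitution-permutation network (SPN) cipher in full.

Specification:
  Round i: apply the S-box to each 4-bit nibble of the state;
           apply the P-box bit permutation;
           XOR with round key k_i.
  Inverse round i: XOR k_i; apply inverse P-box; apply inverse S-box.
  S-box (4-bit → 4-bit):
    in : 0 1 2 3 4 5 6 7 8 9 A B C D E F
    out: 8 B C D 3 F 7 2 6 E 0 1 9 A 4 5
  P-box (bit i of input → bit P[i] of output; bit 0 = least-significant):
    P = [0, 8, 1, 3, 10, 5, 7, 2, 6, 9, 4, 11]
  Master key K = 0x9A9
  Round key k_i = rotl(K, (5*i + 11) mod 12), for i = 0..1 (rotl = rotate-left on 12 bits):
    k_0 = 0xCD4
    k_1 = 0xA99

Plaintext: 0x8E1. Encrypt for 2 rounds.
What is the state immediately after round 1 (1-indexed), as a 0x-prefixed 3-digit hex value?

s_0 = plaintext = 0x8E1
s_1 = Round(s_0, k_0) = 0xF4D
s_2 = Round(s_1, k_1) = 0xFE1

0xF4D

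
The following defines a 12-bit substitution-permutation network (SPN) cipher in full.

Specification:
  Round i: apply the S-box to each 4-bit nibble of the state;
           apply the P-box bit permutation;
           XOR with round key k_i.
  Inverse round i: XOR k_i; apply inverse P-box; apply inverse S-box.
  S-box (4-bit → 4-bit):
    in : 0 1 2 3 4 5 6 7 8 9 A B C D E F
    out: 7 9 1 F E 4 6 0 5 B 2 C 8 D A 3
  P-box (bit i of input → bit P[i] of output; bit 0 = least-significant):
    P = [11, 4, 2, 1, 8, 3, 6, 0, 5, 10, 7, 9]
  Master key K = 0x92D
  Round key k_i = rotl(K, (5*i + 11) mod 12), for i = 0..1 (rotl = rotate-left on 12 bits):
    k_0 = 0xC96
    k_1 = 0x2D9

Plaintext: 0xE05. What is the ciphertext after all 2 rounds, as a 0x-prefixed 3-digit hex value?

s_0 = plaintext = 0xE05
s_1 = Round(s_0, k_0) = 0xBDA
s_2 = Round(s_1, k_1) = 0x108

0x108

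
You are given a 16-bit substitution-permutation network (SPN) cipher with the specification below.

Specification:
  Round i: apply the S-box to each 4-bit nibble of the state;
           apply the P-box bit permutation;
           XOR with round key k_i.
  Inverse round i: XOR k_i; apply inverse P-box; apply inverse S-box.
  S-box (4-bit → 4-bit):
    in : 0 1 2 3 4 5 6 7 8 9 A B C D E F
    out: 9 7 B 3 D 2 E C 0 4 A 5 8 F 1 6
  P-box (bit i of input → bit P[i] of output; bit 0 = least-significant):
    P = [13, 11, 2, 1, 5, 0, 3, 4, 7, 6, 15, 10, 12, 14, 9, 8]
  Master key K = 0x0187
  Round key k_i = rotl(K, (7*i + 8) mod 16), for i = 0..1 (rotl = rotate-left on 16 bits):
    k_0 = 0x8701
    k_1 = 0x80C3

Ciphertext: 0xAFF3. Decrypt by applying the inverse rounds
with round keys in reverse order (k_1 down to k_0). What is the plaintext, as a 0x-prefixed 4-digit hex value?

0xD982

s_0 = ciphertext = 0xAFF3
s_1 = InvRound(s_0, k_1) = 0x7C03
s_2 = InvRound(s_1, k_0) = 0xD982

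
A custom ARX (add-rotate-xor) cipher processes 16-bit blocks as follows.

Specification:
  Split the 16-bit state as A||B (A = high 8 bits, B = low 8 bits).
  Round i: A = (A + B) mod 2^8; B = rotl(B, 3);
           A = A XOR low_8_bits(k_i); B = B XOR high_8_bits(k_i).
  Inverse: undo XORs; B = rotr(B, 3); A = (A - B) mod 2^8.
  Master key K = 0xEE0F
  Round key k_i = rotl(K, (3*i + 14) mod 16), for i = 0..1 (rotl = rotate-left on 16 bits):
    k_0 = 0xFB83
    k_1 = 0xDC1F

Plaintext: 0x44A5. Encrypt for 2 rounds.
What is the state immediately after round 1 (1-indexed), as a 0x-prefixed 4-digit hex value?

s_0 = plaintext = 0x44A5
s_1 = Round(s_0, k_0) = 0x6AD6
s_2 = Round(s_1, k_1) = 0x5F6A

0x6AD6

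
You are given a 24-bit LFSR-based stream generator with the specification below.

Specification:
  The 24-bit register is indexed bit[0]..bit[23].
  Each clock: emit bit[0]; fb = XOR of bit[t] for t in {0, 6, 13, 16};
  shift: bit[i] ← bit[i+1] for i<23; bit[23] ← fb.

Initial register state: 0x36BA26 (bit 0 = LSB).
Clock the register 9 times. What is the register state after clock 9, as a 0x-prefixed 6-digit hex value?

0x269B5D

reg_0 = 0x36BA26
clock 1: out=0, reg = 0x9B5D13
clock 2: out=1, reg = 0x4DAE89
clock 3: out=1, reg = 0xA6D744
clock 4: out=0, reg = 0xD36BA2
clock 5: out=0, reg = 0x69B5D1
clock 6: out=1, reg = 0x34DAE8
clock 7: out=0, reg = 0x9A6D74
clock 8: out=0, reg = 0x4D36BA
clock 9: out=0, reg = 0x269B5D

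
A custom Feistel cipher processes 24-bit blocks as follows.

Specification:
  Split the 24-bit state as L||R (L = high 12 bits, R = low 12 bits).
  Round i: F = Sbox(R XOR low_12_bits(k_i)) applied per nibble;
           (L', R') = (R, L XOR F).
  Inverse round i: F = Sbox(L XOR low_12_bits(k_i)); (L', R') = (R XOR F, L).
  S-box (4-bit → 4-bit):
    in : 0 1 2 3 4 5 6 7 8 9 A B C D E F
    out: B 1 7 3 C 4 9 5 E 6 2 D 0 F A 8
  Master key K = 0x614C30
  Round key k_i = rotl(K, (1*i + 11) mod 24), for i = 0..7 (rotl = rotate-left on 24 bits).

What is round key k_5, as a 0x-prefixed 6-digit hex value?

0x30614C

K = 0x614C30
k_0 = rotl(K, (1*0+11) mod 24) = rotl(K, 11) = 0x61830A
k_1 = rotl(K, (1*1+11) mod 24) = rotl(K, 12) = 0xC30614
k_2 = rotl(K, (1*2+11) mod 24) = rotl(K, 13) = 0x860C29
k_3 = rotl(K, (1*3+11) mod 24) = rotl(K, 14) = 0x0C1853
k_4 = rotl(K, (1*4+11) mod 24) = rotl(K, 15) = 0x1830A6
k_5 = rotl(K, (1*5+11) mod 24) = rotl(K, 16) = 0x30614C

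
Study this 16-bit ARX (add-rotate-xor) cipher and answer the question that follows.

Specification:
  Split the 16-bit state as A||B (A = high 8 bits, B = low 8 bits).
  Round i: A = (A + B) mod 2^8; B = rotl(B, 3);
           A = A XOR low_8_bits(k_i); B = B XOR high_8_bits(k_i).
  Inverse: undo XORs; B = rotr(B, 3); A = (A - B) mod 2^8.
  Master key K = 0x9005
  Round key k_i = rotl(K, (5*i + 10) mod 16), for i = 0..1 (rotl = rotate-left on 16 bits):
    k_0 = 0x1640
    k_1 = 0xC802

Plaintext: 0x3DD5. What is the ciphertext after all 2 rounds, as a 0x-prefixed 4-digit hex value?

0x080D

s_0 = plaintext = 0x3DD5
s_1 = Round(s_0, k_0) = 0x52B8
s_2 = Round(s_1, k_1) = 0x080D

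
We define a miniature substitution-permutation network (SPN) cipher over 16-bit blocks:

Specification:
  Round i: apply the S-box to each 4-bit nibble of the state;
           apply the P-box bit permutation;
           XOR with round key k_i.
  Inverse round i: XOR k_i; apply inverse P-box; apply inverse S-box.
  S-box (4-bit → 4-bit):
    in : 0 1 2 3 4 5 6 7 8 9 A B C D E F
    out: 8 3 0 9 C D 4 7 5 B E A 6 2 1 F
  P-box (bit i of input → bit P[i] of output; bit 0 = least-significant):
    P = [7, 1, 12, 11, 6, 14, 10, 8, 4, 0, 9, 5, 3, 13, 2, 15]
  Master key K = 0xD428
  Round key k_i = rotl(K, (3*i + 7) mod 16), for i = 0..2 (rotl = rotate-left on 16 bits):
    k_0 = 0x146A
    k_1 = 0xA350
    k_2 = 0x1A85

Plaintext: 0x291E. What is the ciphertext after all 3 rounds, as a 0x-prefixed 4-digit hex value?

0x1951

s_0 = plaintext = 0x291E
s_1 = Round(s_0, k_0) = 0x549B
s_2 = Round(s_1, k_1) = 0x683E
s_3 = Round(s_2, k_2) = 0x1951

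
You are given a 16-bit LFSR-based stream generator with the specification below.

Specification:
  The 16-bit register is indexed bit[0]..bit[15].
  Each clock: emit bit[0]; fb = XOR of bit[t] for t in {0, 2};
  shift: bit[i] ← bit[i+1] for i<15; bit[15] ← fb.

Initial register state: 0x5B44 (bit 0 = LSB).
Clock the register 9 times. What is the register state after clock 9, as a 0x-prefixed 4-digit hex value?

0xCAAD

reg_0 = 0x5B44
clock 1: out=0, reg = 0xADA2
clock 2: out=0, reg = 0x56D1
clock 3: out=1, reg = 0xAB68
clock 4: out=0, reg = 0x55B4
clock 5: out=0, reg = 0xAADA
clock 6: out=0, reg = 0x556D
clock 7: out=1, reg = 0x2AB6
clock 8: out=0, reg = 0x955B
clock 9: out=1, reg = 0xCAAD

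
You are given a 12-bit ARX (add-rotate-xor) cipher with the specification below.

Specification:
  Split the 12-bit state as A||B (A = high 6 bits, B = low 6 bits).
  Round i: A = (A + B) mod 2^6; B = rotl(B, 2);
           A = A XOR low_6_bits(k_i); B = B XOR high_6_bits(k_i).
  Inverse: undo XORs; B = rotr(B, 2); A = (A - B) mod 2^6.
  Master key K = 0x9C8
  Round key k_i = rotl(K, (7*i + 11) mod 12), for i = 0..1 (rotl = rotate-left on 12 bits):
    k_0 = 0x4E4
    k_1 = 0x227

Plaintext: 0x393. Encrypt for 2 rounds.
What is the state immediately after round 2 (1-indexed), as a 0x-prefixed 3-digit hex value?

0x131

s_0 = plaintext = 0x393
s_1 = Round(s_0, k_0) = 0x15E
s_2 = Round(s_1, k_1) = 0x131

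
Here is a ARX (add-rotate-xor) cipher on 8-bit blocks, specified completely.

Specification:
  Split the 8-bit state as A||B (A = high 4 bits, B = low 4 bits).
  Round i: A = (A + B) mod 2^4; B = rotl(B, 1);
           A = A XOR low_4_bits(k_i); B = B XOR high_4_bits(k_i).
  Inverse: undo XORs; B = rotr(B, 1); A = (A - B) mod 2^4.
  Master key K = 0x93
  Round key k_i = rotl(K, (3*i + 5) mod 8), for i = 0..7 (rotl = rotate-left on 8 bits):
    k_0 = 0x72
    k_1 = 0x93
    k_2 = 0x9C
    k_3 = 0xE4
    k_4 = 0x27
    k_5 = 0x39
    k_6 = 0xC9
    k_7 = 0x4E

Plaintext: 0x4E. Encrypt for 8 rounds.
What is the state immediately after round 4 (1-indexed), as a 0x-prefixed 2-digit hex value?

s_0 = plaintext = 0x4E
s_1 = Round(s_0, k_0) = 0x0A
s_2 = Round(s_1, k_1) = 0x9C
s_3 = Round(s_2, k_2) = 0x90
s_4 = Round(s_3, k_3) = 0xDE
s_5 = Round(s_4, k_4) = 0xCF
s_6 = Round(s_5, k_5) = 0x2C
s_7 = Round(s_6, k_6) = 0x75
s_8 = Round(s_7, k_7) = 0x2E

0xDE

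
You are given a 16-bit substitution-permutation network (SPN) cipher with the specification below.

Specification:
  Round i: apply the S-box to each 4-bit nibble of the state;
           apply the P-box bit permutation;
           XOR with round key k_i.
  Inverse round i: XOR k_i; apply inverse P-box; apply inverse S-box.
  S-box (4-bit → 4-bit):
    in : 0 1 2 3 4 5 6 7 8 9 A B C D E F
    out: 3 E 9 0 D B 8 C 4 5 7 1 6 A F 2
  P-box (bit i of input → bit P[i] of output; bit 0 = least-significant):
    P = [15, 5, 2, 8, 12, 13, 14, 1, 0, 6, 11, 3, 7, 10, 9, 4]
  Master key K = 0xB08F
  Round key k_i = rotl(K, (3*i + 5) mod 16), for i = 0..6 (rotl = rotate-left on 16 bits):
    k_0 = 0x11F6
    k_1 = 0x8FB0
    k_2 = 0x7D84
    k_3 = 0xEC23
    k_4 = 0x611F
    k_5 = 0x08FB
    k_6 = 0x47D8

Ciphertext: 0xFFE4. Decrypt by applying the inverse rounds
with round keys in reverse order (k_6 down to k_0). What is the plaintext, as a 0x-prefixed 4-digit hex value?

0x3FF5

s_0 = ciphertext = 0xFFE4
s_1 = InvRound(s_0, k_6) = 0x670A
s_2 = InvRound(s_1, k_5) = 0xEACD
s_3 = InvRound(s_2, k_4) = 0x4C62
s_4 = InvRound(s_3, k_3) = 0x30FB
s_5 = InvRound(s_4, k_2) = 0xDE71
s_6 = InvRound(s_5, k_1) = 0xB096
s_7 = InvRound(s_6, k_0) = 0x3FF5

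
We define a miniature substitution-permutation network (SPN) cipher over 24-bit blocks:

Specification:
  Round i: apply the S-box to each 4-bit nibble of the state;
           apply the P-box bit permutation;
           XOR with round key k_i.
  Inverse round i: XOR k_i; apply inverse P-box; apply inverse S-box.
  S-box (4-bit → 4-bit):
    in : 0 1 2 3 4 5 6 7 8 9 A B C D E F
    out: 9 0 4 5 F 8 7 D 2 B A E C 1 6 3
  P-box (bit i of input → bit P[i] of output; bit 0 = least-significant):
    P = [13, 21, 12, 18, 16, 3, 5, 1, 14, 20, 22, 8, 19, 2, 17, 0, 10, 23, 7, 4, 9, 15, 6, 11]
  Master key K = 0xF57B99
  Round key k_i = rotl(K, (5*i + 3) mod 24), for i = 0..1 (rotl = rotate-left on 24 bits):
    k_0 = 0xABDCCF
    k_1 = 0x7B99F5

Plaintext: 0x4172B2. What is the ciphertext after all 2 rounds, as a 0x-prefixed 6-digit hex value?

0x0569BA

s_0 = plaintext = 0x4172B2
s_1 = Round(s_0, k_0) = 0xE146A4
s_2 = Round(s_1, k_1) = 0x0569BA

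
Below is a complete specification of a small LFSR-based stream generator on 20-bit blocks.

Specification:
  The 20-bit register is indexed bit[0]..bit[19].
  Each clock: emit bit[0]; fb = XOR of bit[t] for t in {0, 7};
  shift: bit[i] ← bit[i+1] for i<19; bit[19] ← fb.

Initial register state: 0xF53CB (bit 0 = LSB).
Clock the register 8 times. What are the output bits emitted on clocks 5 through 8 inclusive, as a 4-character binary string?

reg_0 = 0xF53CB
clock 1: out=1, reg = 0x7A9E5
clock 2: out=1, reg = 0x3D4F2
clock 3: out=0, reg = 0x9EA79
clock 4: out=1, reg = 0xCF53C
clock 5: out=0, reg = 0x67A9E
clock 6: out=0, reg = 0xB3D4F
clock 7: out=1, reg = 0xD9EA7
clock 8: out=1, reg = 0x6CF53

0011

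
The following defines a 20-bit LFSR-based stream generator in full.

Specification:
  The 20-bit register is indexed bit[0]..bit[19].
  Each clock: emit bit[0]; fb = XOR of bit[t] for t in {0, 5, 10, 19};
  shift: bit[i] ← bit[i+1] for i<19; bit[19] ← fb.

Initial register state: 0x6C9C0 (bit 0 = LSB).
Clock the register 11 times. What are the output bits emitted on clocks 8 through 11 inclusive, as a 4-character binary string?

reg_0 = 0x6C9C0
clock 1: out=0, reg = 0x364E0
clock 2: out=0, reg = 0x1B270
clock 3: out=0, reg = 0x8D938
clock 4: out=0, reg = 0x46C9C
clock 5: out=0, reg = 0xA364E
clock 6: out=0, reg = 0x51B27
clock 7: out=1, reg = 0x28D93
clock 8: out=1, reg = 0x146C9
clock 9: out=1, reg = 0x0A364
clock 10: out=0, reg = 0x851B2
clock 11: out=0, reg = 0x428D9

1100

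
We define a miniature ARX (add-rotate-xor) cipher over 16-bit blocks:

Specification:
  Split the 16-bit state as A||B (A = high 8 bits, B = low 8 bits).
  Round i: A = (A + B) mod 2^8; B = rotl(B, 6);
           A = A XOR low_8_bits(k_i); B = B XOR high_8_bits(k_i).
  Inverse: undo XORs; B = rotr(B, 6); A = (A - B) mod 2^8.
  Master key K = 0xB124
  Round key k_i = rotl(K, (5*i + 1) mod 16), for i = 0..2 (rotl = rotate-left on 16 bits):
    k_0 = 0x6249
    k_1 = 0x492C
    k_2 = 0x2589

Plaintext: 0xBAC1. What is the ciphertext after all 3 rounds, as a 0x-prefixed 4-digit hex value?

s_0 = plaintext = 0xBAC1
s_1 = Round(s_0, k_0) = 0x3212
s_2 = Round(s_1, k_1) = 0x68CD
s_3 = Round(s_2, k_2) = 0xBC56

0xBC56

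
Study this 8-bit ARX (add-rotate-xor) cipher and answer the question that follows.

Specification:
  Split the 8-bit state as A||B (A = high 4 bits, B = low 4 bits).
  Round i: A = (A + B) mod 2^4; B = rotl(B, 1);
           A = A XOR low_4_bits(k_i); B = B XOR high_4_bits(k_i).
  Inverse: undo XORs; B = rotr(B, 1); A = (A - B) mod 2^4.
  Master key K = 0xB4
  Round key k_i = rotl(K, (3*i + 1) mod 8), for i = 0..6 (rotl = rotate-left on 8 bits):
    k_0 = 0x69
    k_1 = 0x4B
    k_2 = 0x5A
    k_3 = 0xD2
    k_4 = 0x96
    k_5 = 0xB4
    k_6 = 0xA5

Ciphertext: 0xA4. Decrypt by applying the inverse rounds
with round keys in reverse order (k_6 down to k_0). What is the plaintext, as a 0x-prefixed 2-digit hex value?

0x9A

s_0 = ciphertext = 0xA4
s_1 = InvRound(s_0, k_6) = 0x87
s_2 = InvRound(s_1, k_5) = 0x66
s_3 = InvRound(s_2, k_4) = 0x1F
s_4 = InvRound(s_3, k_3) = 0x21
s_5 = InvRound(s_4, k_2) = 0x62
s_6 = InvRound(s_5, k_1) = 0xA3
s_7 = InvRound(s_6, k_0) = 0x9A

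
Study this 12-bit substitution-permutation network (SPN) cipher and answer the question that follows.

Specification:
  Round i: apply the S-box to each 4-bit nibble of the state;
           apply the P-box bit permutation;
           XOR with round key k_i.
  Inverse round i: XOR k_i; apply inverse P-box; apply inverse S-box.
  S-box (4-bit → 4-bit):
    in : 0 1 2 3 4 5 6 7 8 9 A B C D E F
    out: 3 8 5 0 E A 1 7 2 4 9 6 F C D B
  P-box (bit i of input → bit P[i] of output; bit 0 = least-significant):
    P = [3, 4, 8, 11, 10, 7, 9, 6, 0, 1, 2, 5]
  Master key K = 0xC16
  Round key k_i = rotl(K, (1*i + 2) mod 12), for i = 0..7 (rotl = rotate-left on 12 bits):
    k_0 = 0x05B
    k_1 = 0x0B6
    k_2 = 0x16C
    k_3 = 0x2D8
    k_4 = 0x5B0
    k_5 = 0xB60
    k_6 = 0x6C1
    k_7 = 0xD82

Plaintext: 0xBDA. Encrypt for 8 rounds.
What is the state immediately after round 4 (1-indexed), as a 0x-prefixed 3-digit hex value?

s_0 = plaintext = 0xBDA
s_1 = Round(s_0, k_0) = 0xA15
s_2 = Round(s_1, k_1) = 0x8C7
s_3 = Round(s_2, k_2) = 0x6B6
s_4 = Round(s_3, k_3) = 0x051
s_5 = Round(s_4, k_4) = 0xD73
s_6 = Round(s_5, k_5) = 0xDC4
s_7 = Round(s_6, k_6) = 0x935
s_8 = Round(s_7, k_7) = 0x596

0x051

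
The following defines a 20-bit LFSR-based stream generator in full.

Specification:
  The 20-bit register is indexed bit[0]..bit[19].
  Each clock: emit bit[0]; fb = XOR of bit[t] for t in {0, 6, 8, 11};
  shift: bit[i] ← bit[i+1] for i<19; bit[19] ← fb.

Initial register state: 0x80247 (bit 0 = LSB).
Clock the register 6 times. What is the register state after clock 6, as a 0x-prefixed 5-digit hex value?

0x32009

reg_0 = 0x80247
clock 1: out=1, reg = 0x40123
clock 2: out=1, reg = 0x20091
clock 3: out=1, reg = 0x90048
clock 4: out=0, reg = 0xC8024
clock 5: out=0, reg = 0x64012
clock 6: out=0, reg = 0x32009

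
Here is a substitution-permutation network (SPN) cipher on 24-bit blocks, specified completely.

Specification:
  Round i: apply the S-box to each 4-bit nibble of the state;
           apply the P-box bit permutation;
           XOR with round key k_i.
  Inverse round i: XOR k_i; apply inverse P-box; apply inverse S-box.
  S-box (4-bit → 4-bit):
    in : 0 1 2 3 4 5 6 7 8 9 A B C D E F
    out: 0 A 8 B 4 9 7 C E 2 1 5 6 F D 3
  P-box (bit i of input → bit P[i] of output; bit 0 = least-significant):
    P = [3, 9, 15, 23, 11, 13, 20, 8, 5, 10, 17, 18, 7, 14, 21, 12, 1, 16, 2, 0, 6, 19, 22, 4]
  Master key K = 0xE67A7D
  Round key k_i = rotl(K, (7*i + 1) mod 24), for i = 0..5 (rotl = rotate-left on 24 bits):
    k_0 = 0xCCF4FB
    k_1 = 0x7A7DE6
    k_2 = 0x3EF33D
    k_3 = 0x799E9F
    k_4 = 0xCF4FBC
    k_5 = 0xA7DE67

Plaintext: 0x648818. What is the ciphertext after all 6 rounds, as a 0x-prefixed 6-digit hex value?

s_0 = plaintext = 0x648818
s_1 = Round(s_0, k_0) = 0x2203BF
s_2 = Round(s_1, k_1) = 0x6E73DF
s_3 = Round(s_2, k_2) = 0x42CC52
s_4 = Round(s_3, k_3) = 0x9BD39E
s_5 = Round(s_4, k_4) = 0x63BB12
s_6 = Round(s_5, k_5) = 0x4CFF84

0x4CFF84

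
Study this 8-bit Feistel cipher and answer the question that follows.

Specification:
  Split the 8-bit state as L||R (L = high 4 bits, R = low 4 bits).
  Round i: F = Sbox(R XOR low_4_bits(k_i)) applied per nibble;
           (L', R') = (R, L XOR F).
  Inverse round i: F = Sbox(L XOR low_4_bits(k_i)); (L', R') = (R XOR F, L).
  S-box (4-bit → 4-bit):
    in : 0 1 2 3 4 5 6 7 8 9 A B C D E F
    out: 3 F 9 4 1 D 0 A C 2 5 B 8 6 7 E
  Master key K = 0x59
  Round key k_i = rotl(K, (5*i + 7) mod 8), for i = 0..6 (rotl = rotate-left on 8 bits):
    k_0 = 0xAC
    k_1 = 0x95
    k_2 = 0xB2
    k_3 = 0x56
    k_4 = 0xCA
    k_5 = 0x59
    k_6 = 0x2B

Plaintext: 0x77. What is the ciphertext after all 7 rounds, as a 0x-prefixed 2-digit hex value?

0xC4

s_0 = plaintext = 0x77
s_1 = Round(s_0, k_0) = 0x7C
s_2 = Round(s_1, k_1) = 0xC5
s_3 = Round(s_2, k_2) = 0x56
s_4 = Round(s_3, k_3) = 0x66
s_5 = Round(s_4, k_4) = 0x6E
s_6 = Round(s_5, k_5) = 0xEC
s_7 = Round(s_6, k_6) = 0xC4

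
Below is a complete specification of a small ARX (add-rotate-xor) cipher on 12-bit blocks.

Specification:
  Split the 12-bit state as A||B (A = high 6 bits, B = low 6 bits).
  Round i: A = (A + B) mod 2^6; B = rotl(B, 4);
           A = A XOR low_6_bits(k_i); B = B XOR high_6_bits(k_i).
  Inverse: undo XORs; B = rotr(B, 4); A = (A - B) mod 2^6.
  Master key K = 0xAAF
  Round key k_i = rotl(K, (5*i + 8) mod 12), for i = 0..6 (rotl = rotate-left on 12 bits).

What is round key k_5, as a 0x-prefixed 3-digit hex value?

0xF55

K = 0xAAF
k_0 = rotl(K, (5*0+8) mod 12) = rotl(K, 8) = 0xFAA
k_1 = rotl(K, (5*1+8) mod 12) = rotl(K, 1) = 0x55F
k_2 = rotl(K, (5*2+8) mod 12) = rotl(K, 6) = 0xBEA
k_3 = rotl(K, (5*3+8) mod 12) = rotl(K, 11) = 0xD57
k_4 = rotl(K, (5*4+8) mod 12) = rotl(K, 4) = 0xAFA
k_5 = rotl(K, (5*5+8) mod 12) = rotl(K, 9) = 0xF55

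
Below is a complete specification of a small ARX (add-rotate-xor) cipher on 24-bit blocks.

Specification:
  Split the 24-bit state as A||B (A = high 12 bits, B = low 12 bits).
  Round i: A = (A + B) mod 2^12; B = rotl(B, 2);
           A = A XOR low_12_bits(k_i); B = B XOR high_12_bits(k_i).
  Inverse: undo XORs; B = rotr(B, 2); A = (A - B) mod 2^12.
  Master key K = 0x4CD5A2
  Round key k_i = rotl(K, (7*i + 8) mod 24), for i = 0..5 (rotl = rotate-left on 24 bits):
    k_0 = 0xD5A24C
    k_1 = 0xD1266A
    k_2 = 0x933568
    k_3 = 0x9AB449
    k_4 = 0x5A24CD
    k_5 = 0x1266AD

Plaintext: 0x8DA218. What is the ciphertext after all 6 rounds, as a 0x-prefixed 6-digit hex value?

0xFD1A6D

s_0 = plaintext = 0x8DA218
s_1 = Round(s_0, k_0) = 0x8BE53A
s_2 = Round(s_1, k_1) = 0xB929FB
s_3 = Round(s_2, k_2) = 0x0E5EDD
s_4 = Round(s_3, k_3) = 0xB8B2DC
s_5 = Round(s_4, k_4) = 0xAAAED2
s_6 = Round(s_5, k_5) = 0xFD1A6D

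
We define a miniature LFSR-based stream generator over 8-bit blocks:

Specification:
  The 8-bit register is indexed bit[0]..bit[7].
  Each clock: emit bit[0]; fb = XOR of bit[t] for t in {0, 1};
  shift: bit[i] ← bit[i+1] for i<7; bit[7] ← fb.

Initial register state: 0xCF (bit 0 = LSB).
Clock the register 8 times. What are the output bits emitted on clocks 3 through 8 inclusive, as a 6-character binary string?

reg_0 = 0xCF
clock 1: out=1, reg = 0x67
clock 2: out=1, reg = 0x33
clock 3: out=1, reg = 0x19
clock 4: out=1, reg = 0x8C
clock 5: out=0, reg = 0x46
clock 6: out=0, reg = 0xA3
clock 7: out=1, reg = 0x51
clock 8: out=1, reg = 0xA8

110011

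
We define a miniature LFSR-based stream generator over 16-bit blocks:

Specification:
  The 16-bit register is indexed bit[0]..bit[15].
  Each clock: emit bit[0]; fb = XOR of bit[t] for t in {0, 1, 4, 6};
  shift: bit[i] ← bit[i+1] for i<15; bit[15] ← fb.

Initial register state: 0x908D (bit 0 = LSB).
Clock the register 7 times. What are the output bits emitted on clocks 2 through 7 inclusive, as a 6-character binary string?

reg_0 = 0x908D
clock 1: out=1, reg = 0xC846
clock 2: out=0, reg = 0x6423
clock 3: out=1, reg = 0x3211
clock 4: out=1, reg = 0x1908
clock 5: out=0, reg = 0x0C84
clock 6: out=0, reg = 0x0642
clock 7: out=0, reg = 0x0321

011000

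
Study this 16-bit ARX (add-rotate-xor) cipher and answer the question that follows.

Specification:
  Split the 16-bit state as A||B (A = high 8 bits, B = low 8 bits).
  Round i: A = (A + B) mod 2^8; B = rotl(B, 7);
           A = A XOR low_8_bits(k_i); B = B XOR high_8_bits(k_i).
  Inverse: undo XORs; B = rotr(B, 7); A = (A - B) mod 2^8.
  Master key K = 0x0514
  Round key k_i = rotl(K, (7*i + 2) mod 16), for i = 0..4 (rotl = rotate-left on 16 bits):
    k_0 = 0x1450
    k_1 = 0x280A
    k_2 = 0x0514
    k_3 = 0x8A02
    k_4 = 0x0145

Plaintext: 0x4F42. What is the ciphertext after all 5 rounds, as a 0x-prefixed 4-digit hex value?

s_0 = plaintext = 0x4F42
s_1 = Round(s_0, k_0) = 0xC135
s_2 = Round(s_1, k_1) = 0xFCB2
s_3 = Round(s_2, k_2) = 0xBA5C
s_4 = Round(s_3, k_3) = 0x14A4
s_5 = Round(s_4, k_4) = 0xFD53

0xFD53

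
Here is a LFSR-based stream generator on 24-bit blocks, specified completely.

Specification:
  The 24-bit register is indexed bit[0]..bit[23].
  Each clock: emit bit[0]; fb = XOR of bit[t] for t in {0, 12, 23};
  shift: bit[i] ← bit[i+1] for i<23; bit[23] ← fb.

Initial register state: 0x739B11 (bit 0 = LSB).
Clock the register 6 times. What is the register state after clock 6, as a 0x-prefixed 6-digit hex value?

0x61CE6C

reg_0 = 0x739B11
clock 1: out=1, reg = 0x39CD88
clock 2: out=0, reg = 0x1CE6C4
clock 3: out=0, reg = 0x0E7362
clock 4: out=0, reg = 0x8739B1
clock 5: out=1, reg = 0xC39CD8
clock 6: out=0, reg = 0x61CE6C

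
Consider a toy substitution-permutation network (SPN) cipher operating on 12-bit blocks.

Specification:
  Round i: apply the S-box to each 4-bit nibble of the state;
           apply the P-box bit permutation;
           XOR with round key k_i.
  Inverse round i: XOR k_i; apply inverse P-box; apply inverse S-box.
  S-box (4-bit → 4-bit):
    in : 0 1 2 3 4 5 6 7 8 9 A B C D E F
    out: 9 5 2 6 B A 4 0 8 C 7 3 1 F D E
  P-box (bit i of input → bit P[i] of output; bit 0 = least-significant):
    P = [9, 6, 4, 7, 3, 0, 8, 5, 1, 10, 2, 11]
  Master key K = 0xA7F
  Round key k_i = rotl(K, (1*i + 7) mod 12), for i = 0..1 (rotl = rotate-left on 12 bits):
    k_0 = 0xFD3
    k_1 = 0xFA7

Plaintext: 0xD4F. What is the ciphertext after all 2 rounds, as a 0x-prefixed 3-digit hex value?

0x9A2

s_0 = plaintext = 0xD4F
s_1 = Round(s_0, k_0) = 0x32C
s_2 = Round(s_1, k_1) = 0x9A2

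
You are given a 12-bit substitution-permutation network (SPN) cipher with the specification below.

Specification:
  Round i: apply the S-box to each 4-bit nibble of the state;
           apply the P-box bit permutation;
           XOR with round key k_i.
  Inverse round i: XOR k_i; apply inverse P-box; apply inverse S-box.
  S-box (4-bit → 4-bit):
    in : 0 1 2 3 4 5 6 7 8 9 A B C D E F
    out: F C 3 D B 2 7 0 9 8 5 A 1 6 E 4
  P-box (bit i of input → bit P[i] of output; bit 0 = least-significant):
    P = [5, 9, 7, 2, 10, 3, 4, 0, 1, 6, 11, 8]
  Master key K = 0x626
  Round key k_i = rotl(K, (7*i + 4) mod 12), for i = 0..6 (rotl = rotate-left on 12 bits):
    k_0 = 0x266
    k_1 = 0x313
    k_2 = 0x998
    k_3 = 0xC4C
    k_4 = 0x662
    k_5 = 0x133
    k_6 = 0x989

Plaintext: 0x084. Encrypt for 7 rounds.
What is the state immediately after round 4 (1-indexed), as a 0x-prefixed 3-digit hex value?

0xC7D

s_0 = plaintext = 0x084
s_1 = Round(s_0, k_0) = 0xD01
s_2 = Round(s_1, k_1) = 0xFCE
s_3 = Round(s_2, k_2) = 0x71C
s_4 = Round(s_3, k_3) = 0xC7D
s_5 = Round(s_4, k_4) = 0x4E0
s_6 = Round(s_5, k_5) = 0x2CC
s_7 = Round(s_6, k_6) = 0xDEB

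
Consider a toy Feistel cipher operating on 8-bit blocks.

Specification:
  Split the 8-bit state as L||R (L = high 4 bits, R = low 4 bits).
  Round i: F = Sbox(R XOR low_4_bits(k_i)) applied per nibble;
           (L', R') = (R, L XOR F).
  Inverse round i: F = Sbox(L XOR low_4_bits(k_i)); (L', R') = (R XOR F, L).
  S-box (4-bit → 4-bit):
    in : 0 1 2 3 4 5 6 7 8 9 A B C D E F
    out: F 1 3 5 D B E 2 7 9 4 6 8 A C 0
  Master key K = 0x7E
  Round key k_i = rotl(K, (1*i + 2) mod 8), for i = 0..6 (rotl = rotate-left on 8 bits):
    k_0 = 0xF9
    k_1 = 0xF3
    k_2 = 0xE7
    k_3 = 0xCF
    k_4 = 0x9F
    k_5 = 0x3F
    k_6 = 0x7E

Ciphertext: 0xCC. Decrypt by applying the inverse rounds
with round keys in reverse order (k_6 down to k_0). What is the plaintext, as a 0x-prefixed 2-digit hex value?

0xA5

s_0 = ciphertext = 0xCC
s_1 = InvRound(s_0, k_6) = 0xFC
s_2 = InvRound(s_1, k_5) = 0x3F
s_3 = InvRound(s_2, k_4) = 0x73
s_4 = InvRound(s_3, k_3) = 0x47
s_5 = InvRound(s_4, k_2) = 0x24
s_6 = InvRound(s_5, k_1) = 0x52
s_7 = InvRound(s_6, k_0) = 0xA5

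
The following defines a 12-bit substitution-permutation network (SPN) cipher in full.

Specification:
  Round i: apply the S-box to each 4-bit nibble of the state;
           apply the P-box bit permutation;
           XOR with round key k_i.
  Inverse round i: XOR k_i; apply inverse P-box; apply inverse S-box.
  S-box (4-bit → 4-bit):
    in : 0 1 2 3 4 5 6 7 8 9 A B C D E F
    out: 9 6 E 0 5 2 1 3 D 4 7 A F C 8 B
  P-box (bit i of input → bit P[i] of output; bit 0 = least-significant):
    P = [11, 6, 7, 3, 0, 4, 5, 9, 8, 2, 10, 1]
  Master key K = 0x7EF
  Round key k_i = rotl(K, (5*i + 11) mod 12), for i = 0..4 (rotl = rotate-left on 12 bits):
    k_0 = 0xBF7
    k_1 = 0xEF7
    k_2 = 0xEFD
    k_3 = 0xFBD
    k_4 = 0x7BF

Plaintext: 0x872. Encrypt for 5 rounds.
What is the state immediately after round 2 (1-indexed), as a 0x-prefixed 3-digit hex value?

0x40D

s_0 = plaintext = 0x872
s_1 = Round(s_0, k_0) = 0xE2C
s_2 = Round(s_1, k_1) = 0x40D
s_3 = Round(s_2, k_2) = 0x974
s_4 = Round(s_3, k_3) = 0x32C
s_5 = Round(s_4, k_4) = 0xD47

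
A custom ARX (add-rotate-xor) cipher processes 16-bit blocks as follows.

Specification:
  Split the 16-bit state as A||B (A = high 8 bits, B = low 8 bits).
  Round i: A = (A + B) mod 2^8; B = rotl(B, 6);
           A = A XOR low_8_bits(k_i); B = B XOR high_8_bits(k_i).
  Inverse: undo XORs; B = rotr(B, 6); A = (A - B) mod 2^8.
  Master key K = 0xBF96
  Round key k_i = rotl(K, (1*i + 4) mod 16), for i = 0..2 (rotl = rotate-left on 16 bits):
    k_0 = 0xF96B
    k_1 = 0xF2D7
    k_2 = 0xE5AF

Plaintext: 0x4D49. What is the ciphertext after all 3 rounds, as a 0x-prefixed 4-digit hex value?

s_0 = plaintext = 0x4D49
s_1 = Round(s_0, k_0) = 0xFDAB
s_2 = Round(s_1, k_1) = 0x7F18
s_3 = Round(s_2, k_2) = 0x38E3

0x38E3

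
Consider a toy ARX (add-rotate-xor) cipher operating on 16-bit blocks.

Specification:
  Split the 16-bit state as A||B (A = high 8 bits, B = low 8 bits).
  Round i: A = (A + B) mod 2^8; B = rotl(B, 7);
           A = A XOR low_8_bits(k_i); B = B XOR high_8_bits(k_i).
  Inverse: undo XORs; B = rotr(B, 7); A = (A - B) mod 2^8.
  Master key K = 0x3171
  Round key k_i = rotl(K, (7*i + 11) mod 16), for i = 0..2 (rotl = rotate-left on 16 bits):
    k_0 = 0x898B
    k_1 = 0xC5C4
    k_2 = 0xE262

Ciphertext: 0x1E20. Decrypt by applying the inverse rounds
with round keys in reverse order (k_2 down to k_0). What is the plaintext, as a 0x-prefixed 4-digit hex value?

0x2612

s_0 = ciphertext = 0x1E20
s_1 = InvRound(s_0, k_2) = 0xF785
s_2 = InvRound(s_1, k_1) = 0xB380
s_3 = InvRound(s_2, k_0) = 0x2612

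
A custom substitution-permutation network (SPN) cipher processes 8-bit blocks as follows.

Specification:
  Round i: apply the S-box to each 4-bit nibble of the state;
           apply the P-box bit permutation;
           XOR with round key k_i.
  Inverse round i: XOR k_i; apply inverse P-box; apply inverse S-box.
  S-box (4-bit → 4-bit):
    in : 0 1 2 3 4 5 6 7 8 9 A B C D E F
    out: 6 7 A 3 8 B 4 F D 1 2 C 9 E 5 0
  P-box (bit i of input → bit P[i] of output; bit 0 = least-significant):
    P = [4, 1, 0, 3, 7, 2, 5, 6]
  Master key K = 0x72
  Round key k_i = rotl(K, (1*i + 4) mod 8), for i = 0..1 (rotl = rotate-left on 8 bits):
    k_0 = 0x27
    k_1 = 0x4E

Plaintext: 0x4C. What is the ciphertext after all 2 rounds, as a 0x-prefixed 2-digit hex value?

0xAA

s_0 = plaintext = 0x4C
s_1 = Round(s_0, k_0) = 0x7F
s_2 = Round(s_1, k_1) = 0xAA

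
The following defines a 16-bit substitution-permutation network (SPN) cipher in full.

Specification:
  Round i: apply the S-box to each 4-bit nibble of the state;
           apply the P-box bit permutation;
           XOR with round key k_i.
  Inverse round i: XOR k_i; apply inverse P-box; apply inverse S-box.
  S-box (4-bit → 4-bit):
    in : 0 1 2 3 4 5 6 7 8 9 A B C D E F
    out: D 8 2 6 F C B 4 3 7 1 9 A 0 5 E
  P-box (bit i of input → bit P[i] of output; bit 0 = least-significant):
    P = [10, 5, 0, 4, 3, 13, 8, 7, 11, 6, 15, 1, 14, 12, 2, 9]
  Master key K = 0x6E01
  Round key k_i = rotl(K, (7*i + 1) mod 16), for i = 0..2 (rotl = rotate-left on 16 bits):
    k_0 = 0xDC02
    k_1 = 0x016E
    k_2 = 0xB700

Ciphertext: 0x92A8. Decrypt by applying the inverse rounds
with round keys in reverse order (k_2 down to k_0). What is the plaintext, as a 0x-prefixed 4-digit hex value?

0xA6BB

s_0 = ciphertext = 0x92A8
s_1 = InvRound(s_0, k_2) = 0xDD48
s_2 = InvRound(s_1, k_1) = 0x90D8
s_3 = InvRound(s_2, k_0) = 0xA6BB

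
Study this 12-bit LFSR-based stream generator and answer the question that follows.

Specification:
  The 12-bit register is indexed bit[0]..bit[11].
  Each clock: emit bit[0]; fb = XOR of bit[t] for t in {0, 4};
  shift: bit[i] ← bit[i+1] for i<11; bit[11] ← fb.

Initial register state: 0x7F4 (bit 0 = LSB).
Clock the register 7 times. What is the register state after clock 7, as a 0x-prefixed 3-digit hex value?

reg_0 = 0x7F4
clock 1: out=0, reg = 0xBFA
clock 2: out=0, reg = 0xDFD
clock 3: out=1, reg = 0x6FE
clock 4: out=0, reg = 0xB7F
clock 5: out=1, reg = 0x5BF
clock 6: out=1, reg = 0x2DF
clock 7: out=1, reg = 0x16F

0x16F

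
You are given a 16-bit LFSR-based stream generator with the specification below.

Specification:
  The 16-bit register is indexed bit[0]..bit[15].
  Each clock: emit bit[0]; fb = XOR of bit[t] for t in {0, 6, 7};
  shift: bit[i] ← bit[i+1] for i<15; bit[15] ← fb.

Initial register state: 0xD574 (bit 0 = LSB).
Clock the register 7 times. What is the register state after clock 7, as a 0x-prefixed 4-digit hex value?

0x17AA

reg_0 = 0xD574
clock 1: out=0, reg = 0xEABA
clock 2: out=0, reg = 0xF55D
clock 3: out=1, reg = 0x7AAE
clock 4: out=0, reg = 0xBD57
clock 5: out=1, reg = 0x5EAB
clock 6: out=1, reg = 0x2F55
clock 7: out=1, reg = 0x17AA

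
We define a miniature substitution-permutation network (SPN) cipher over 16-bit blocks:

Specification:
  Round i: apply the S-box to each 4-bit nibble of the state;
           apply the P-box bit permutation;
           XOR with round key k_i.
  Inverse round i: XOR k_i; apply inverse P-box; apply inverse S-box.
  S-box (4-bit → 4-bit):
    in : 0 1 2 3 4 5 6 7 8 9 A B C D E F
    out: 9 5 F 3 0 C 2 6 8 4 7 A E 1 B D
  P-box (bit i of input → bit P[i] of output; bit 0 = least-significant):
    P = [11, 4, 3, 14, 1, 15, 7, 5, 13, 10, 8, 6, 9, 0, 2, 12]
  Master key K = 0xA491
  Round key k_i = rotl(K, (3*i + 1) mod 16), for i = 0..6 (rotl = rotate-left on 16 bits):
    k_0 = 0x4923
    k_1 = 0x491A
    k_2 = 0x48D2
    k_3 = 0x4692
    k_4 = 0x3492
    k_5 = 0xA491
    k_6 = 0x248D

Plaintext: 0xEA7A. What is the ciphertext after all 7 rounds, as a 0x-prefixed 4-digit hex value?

0xA304

s_0 = plaintext = 0xEA7A
s_1 = Round(s_0, k_0) = 0xF6BA
s_2 = Round(s_1, k_1) = 0xD726
s_3 = Round(s_2, k_2) = 0xCF60
s_4 = Round(s_3, k_3) = 0xBFD7
s_5 = Round(s_4, k_4) = 0x05C9
s_6 = Round(s_5, k_5) = 0x3779
s_7 = Round(s_6, k_6) = 0xA304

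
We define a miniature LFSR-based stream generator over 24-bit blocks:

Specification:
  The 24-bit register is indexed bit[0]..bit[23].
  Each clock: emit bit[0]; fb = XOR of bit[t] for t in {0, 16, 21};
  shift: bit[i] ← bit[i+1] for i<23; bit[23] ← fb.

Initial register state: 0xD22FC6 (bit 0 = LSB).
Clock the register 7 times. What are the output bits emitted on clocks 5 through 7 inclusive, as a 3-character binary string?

reg_0 = 0xD22FC6
clock 1: out=0, reg = 0x6917E3
clock 2: out=1, reg = 0xB48BF1
clock 3: out=1, reg = 0x5A45F8
clock 4: out=0, reg = 0x2D22FC
clock 5: out=0, reg = 0x16917E
clock 6: out=0, reg = 0x0B48BF
clock 7: out=1, reg = 0x05A45F

001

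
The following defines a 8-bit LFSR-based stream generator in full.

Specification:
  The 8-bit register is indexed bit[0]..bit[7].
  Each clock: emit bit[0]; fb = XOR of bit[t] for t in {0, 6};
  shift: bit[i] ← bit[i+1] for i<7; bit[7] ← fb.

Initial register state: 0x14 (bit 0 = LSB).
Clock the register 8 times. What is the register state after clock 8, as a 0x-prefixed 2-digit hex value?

reg_0 = 0x14
clock 1: out=0, reg = 0x0A
clock 2: out=0, reg = 0x05
clock 3: out=1, reg = 0x82
clock 4: out=0, reg = 0x41
clock 5: out=1, reg = 0x20
clock 6: out=0, reg = 0x10
clock 7: out=0, reg = 0x08
clock 8: out=0, reg = 0x04

0x04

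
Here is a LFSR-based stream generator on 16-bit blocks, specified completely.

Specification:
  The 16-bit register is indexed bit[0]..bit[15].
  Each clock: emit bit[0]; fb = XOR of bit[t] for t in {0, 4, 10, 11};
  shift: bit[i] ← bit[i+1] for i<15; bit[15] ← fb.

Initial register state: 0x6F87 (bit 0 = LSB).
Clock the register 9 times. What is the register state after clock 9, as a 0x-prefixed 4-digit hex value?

0x04B7

reg_0 = 0x6F87
clock 1: out=1, reg = 0xB7C3
clock 2: out=1, reg = 0x5BE1
clock 3: out=1, reg = 0x2DF0
clock 4: out=0, reg = 0x96F8
clock 5: out=0, reg = 0x4B7C
clock 6: out=0, reg = 0x25BE
clock 7: out=0, reg = 0x12DF
clock 8: out=1, reg = 0x096F
clock 9: out=1, reg = 0x04B7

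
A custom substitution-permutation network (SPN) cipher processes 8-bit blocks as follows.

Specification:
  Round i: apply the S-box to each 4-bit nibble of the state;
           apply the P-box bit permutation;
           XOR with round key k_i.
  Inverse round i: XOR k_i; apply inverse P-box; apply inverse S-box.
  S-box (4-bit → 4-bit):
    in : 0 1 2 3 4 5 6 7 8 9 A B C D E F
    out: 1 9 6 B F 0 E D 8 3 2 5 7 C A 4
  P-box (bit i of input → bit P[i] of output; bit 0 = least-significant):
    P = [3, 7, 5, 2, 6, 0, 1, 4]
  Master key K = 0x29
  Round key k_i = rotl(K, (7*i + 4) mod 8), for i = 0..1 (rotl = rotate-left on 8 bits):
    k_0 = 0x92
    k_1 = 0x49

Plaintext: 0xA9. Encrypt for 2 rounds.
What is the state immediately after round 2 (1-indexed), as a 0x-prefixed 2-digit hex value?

0x31

s_0 = plaintext = 0xA9
s_1 = Round(s_0, k_0) = 0x1B
s_2 = Round(s_1, k_1) = 0x31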